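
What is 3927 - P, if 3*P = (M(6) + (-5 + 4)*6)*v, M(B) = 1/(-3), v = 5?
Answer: 35438/9 ≈ 3937.6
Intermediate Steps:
M(B) = -⅓
P = -95/9 (P = ((-⅓ + (-5 + 4)*6)*5)/3 = ((-⅓ - 1*6)*5)/3 = ((-⅓ - 6)*5)/3 = (-19/3*5)/3 = (⅓)*(-95/3) = -95/9 ≈ -10.556)
3927 - P = 3927 - 1*(-95/9) = 3927 + 95/9 = 35438/9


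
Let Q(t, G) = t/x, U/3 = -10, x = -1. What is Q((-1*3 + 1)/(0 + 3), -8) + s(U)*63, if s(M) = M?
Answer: -5668/3 ≈ -1889.3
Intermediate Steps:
U = -30 (U = 3*(-10) = -30)
Q(t, G) = -t (Q(t, G) = t/(-1) = t*(-1) = -t)
Q((-1*3 + 1)/(0 + 3), -8) + s(U)*63 = -(-1*3 + 1)/(0 + 3) - 30*63 = -(-3 + 1)/3 - 1890 = -(-2)/3 - 1890 = -1*(-⅔) - 1890 = ⅔ - 1890 = -5668/3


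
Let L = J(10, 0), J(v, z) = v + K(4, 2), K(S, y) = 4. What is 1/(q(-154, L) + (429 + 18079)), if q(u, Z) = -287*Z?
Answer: 1/14490 ≈ 6.9013e-5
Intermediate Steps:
J(v, z) = 4 + v (J(v, z) = v + 4 = 4 + v)
L = 14 (L = 4 + 10 = 14)
1/(q(-154, L) + (429 + 18079)) = 1/(-287*14 + (429 + 18079)) = 1/(-4018 + 18508) = 1/14490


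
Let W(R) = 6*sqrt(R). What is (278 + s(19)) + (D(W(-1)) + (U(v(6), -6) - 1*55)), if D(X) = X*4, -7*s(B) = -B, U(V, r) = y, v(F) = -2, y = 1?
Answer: 1587/7 + 24*I ≈ 226.71 + 24.0*I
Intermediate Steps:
U(V, r) = 1
s(B) = B/7 (s(B) = -(-1)*B/7 = B/7)
D(X) = 4*X
(278 + s(19)) + (D(W(-1)) + (U(v(6), -6) - 1*55)) = (278 + (1/7)*19) + (4*(6*sqrt(-1)) + (1 - 1*55)) = (278 + 19/7) + (4*(6*I) + (1 - 55)) = 1965/7 + (24*I - 54) = 1965/7 + (-54 + 24*I) = 1587/7 + 24*I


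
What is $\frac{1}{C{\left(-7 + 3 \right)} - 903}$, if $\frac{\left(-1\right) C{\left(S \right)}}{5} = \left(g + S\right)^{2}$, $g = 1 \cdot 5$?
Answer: $- \frac{1}{908} \approx -0.0011013$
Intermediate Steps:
$g = 5$
$C{\left(S \right)} = - 5 \left(5 + S\right)^{2}$
$\frac{1}{C{\left(-7 + 3 \right)} - 903} = \frac{1}{- 5 \left(5 + \left(-7 + 3\right)\right)^{2} - 903} = \frac{1}{- 5 \left(5 - 4\right)^{2} - 903} = \frac{1}{- 5 \cdot 1^{2} - 903} = \frac{1}{\left(-5\right) 1 - 903} = \frac{1}{-5 - 903} = \frac{1}{-908} = - \frac{1}{908}$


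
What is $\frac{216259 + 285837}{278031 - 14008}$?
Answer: $\frac{502096}{264023} \approx 1.9017$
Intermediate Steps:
$\frac{216259 + 285837}{278031 - 14008} = \frac{502096}{264023}$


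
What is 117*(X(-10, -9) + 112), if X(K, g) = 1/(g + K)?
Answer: 248859/19 ≈ 13098.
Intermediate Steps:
X(K, g) = 1/(K + g)
117*(X(-10, -9) + 112) = 117*(1/(-10 - 9) + 112) = 117*(1/(-19) + 112) = 117*(-1/19 + 112) = 117*(2127/19) = 248859/19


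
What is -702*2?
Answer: -1404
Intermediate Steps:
-702*2 = -117*12 = -1404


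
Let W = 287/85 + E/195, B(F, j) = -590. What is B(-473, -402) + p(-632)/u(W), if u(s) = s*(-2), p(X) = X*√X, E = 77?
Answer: -590 + 1047540*I*√158/6251 ≈ -590.0 + 2106.4*I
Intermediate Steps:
p(X) = X^(3/2)
W = 12502/3315 (W = 287/85 + 77/195 = 12502/3315 ≈ 3.7713)
u(s) = -2*s
B(-473, -402) + p(-632)/u(W) = -590 + (-632)^(3/2)/((-2*12502/3315)) = -590 + (-1264*I*√158)/(-25004/3315) = -590 - 1264*I*√158*(-3315/25004) = -590 + 1047540*I*√158/6251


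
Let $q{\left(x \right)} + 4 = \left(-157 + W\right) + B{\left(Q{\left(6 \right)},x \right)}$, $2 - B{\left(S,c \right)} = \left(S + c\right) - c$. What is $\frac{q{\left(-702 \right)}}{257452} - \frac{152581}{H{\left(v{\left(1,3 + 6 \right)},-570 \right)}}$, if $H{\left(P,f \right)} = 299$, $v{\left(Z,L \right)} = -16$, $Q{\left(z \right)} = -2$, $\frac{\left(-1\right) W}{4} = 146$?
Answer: $- \frac{232440859}{455492} \approx -510.31$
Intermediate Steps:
$W = -584$ ($W = \left(-4\right) 146 = -584$)
$B{\left(S,c \right)} = 2 - S$ ($B{\left(S,c \right)} = 2 - \left(\left(S + c\right) - c\right) = 2 - S$)
$q{\left(x \right)} = -741$ ($q{\left(x \right)} = -4 + \left(\left(-157 - 584\right) + \left(2 - -2\right)\right) = -4 + \left(-741 + \left(2 + 2\right)\right) = -4 + \left(-741 + 4\right) = -4 - 737 = -741$)
$\frac{q{\left(-702 \right)}}{257452} - \frac{152581}{H{\left(v{\left(1,3 + 6 \right)},-570 \right)}} = - \frac{741}{257452} - \frac{152581}{299} = \left(-741\right) \frac{1}{257452} - \frac{11737}{23} = - \frac{57}{19804} - \frac{11737}{23} = - \frac{232440859}{455492}$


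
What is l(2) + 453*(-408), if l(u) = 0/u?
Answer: -184824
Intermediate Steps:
l(u) = 0
l(2) + 453*(-408) = 0 + 453*(-408) = 0 - 184824 = -184824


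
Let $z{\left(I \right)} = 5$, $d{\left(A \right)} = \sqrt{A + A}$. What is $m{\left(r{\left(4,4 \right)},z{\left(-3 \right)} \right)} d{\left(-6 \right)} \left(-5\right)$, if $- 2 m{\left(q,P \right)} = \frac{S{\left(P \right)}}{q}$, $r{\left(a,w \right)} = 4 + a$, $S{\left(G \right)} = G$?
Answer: $\frac{25 i \sqrt{3}}{8} \approx 5.4127 i$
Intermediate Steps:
$d{\left(A \right)} = \sqrt{2} \sqrt{A}$ ($d{\left(A \right)} = \sqrt{2 A} = \sqrt{2} \sqrt{A}$)
$m{\left(q,P \right)} = - \frac{P}{2 q}$ ($m{\left(q,P \right)} = - \frac{P \frac{1}{q}}{2} = - \frac{P}{2 q}$)
$m{\left(r{\left(4,4 \right)},z{\left(-3 \right)} \right)} d{\left(-6 \right)} \left(-5\right) = \left(- \frac{1}{2}\right) 5 \frac{1}{4 + 4} \sqrt{2} \sqrt{-6} \left(-5\right) = \left(- \frac{1}{2}\right) 5 \cdot \frac{1}{8} \sqrt{2} i \sqrt{6} \left(-5\right) = \left(- \frac{1}{2}\right) 5 \cdot \frac{1}{8} \cdot 2 i \sqrt{3} \left(-5\right) = - \frac{5 \cdot 2 i \sqrt{3}}{16} \left(-5\right) = - \frac{5 i \sqrt{3}}{8} \left(-5\right) = \frac{25 i \sqrt{3}}{8}$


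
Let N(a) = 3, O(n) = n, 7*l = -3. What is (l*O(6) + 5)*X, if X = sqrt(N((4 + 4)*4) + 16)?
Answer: 17*sqrt(19)/7 ≈ 10.586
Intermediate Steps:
l = -3/7 (l = (1/7)*(-3) = -3/7 ≈ -0.42857)
X = sqrt(19) (X = sqrt(3 + 16) = sqrt(19) ≈ 4.3589)
(l*O(6) + 5)*X = (-3/7*6 + 5)*sqrt(19) = (-18/7 + 5)*sqrt(19) = 17*sqrt(19)/7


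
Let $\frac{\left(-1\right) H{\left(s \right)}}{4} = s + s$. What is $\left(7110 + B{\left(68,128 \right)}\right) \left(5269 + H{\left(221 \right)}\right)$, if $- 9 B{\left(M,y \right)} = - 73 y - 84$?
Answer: $28559602$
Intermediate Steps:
$H{\left(s \right)} = - 8 s$ ($H{\left(s \right)} = - 4 \left(s + s\right) = - 4 \cdot 2 s = - 8 s$)
$B{\left(M,y \right)} = \frac{28}{3} + \frac{73 y}{9}$ ($B{\left(M,y \right)} = - \frac{- 73 y - 84}{9} = - \frac{-84 - 73 y}{9} = \frac{28}{3} + \frac{73 y}{9}$)
$\left(7110 + B{\left(68,128 \right)}\right) \left(5269 + H{\left(221 \right)}\right) = \left(7110 + \left(\frac{28}{3} + \frac{73}{9} \cdot 128\right)\right) \left(5269 - 1768\right) = \left(7110 + \left(\frac{28}{3} + \frac{9344}{9}\right)\right) \left(5269 - 1768\right) = \left(7110 + \frac{9428}{9}\right) 3501 = \frac{73418}{9} \cdot 3501 = 28559602$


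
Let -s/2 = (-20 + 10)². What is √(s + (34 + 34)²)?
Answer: 2*√1106 ≈ 66.513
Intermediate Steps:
s = -200 (s = -2*(-20 + 10)² = -2*(-10)² = -2*100 = -200)
√(s + (34 + 34)²) = √(-200 + (34 + 34)²) = √(-200 + 68²) = √(-200 + 4624) = √4424 = 2*√1106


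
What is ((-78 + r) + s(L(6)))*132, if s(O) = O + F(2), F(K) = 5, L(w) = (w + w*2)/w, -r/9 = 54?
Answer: -73392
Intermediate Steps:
r = -486 (r = -9*54 = -486)
L(w) = 3 (L(w) = (w + 2*w)/w = (3*w)/w = 3)
s(O) = 5 + O (s(O) = O + 5 = 5 + O)
((-78 + r) + s(L(6)))*132 = ((-78 - 486) + (5 + 3))*132 = (-564 + 8)*132 = -556*132 = -73392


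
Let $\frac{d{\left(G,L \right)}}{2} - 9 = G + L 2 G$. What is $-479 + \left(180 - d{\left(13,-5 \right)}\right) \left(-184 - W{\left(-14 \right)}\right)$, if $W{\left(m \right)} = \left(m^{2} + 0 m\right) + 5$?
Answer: $-152939$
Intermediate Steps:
$W{\left(m \right)} = 5 + m^{2}$ ($W{\left(m \right)} = \left(m^{2} + 0\right) + 5 = m^{2} + 5 = 5 + m^{2}$)
$d{\left(G,L \right)} = 18 + 2 G + 4 G L$ ($d{\left(G,L \right)} = 18 + 2 \left(G + L 2 G\right) = 18 + 2 \left(G + 2 G L\right) = 18 + \left(2 G + 4 G L\right) = 18 + 2 G + 4 G L$)
$-479 + \left(180 - d{\left(13,-5 \right)}\right) \left(-184 - W{\left(-14 \right)}\right) = -479 + \left(180 - \left(18 + 2 \cdot 13 + 4 \cdot 13 \left(-5\right)\right)\right) \left(-184 - \left(5 + \left(-14\right)^{2}\right)\right) = -479 + \left(180 - \left(18 + 26 - 260\right)\right) \left(-184 - \left(5 + 196\right)\right) = -479 + \left(180 - -216\right) \left(-184 - 201\right) = -479 + \left(180 + 216\right) \left(-184 - 201\right) = -479 + 396 \left(-385\right) = -479 - 152460 = -152939$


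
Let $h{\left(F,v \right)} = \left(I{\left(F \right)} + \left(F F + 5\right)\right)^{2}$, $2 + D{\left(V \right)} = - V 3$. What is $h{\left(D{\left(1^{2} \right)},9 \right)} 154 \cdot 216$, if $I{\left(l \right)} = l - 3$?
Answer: $16099776$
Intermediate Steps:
$I{\left(l \right)} = -3 + l$
$D{\left(V \right)} = -2 - 3 V$ ($D{\left(V \right)} = -2 + - V 3 = -2 - 3 V$)
$h{\left(F,v \right)} = \left(2 + F + F^{2}\right)^{2}$ ($h{\left(F,v \right)} = \left(\left(-3 + F\right) + \left(F F + 5\right)\right)^{2} = \left(\left(-3 + F\right) + \left(F^{2} + 5\right)\right)^{2} = \left(\left(-3 + F\right) + \left(5 + F^{2}\right)\right)^{2} = \left(2 + F + F^{2}\right)^{2}$)
$h{\left(D{\left(1^{2} \right)},9 \right)} 154 \cdot 216 = \left(2 - \left(2 + 3 \cdot 1^{2}\right) + \left(-2 - 3 \cdot 1^{2}\right)^{2}\right)^{2} \cdot 154 \cdot 216 = \left(2 - 5 + \left(-2 - 3\right)^{2}\right)^{2} \cdot 154 \cdot 216 = \left(2 - 5 + \left(-5\right)^{2}\right)^{2} \cdot 154 \cdot 216 = \left(2 - 5 + 25\right)^{2} \cdot 154 \cdot 216 = 22^{2} \cdot 154 \cdot 216 = 484 \cdot 154 \cdot 216 = 74536 \cdot 216 = 16099776$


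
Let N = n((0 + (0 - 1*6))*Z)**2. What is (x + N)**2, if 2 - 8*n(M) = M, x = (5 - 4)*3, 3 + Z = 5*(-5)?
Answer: 48121969/256 ≈ 1.8798e+5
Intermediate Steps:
Z = -28 (Z = -3 + 5*(-5) = -3 - 25 = -28)
x = 3 (x = 1*3 = 3)
n(M) = 1/4 - M/8
N = 6889/16 (N = (1/4 - (0 + (0 - 1*6))*(-28)/8)**2 = (1/4 - (0 + (0 - 6))*(-28)/8)**2 = (1/4 - (0 - 6)*(-28)/8)**2 = (1/4 - (-3)*(-28)/4)**2 = (1/4 - 1/8*168)**2 = (1/4 - 21)**2 = (-83/4)**2 = 6889/16 ≈ 430.56)
(x + N)**2 = (3 + 6889/16)**2 = (6937/16)**2 = 48121969/256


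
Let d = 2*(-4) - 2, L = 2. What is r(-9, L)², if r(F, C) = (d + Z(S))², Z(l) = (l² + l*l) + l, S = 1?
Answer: 2401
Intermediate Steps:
Z(l) = l + 2*l² (Z(l) = (l² + l²) + l = 2*l² + l = l + 2*l²)
d = -10 (d = -8 - 2 = -10)
r(F, C) = 49 (r(F, C) = (-10 + 1*(1 + 2*1))² = (-10 + 1*(1 + 2))² = (-10 + 1*3)² = (-10 + 3)² = (-7)² = 49)
r(-9, L)² = 49² = 2401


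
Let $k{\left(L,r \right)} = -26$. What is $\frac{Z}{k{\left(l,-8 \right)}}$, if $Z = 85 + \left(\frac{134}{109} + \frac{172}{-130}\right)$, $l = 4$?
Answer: $- \frac{601561}{184210} \approx -3.2656$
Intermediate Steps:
$Z = \frac{601561}{7085}$ ($Z = 85 + \left(134 \cdot \frac{1}{109} + 172 \left(- \frac{1}{130}\right)\right) = 85 + \left(\frac{134}{109} - \frac{86}{65}\right) = 85 - \frac{664}{7085} = \frac{601561}{7085} \approx 84.906$)
$\frac{Z}{k{\left(l,-8 \right)}} = \frac{601561}{7085 \left(-26\right)} = \frac{601561}{7085} \left(- \frac{1}{26}\right) = - \frac{601561}{184210}$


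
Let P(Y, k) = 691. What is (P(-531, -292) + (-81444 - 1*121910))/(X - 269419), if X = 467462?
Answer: -202663/198043 ≈ -1.0233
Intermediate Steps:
(P(-531, -292) + (-81444 - 1*121910))/(X - 269419) = (691 + (-81444 - 1*121910))/(467462 - 269419) = (691 + (-81444 - 121910))/198043 = (691 - 203354)*(1/198043) = -202663*1/198043 = -202663/198043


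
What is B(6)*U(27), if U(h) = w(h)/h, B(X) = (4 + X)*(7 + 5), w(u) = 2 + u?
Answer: 1160/9 ≈ 128.89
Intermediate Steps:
B(X) = 48 + 12*X (B(X) = (4 + X)*12 = 48 + 12*X)
U(h) = (2 + h)/h
B(6)*U(27) = (48 + 12*6)*((2 + 27)/27) = (48 + 72)*((1/27)*29) = 120*(29/27) = 1160/9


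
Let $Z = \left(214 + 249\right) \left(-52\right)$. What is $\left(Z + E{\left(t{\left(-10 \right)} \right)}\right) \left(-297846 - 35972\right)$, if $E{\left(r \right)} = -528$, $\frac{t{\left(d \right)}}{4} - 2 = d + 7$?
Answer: $8213258072$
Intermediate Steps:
$t{\left(d \right)} = 36 + 4 d$ ($t{\left(d \right)} = 8 + 4 \left(d + 7\right) = 8 + 4 \left(7 + d\right) = 8 + \left(28 + 4 d\right) = 36 + 4 d$)
$Z = -24076$ ($Z = 463 \left(-52\right) = -24076$)
$\left(Z + E{\left(t{\left(-10 \right)} \right)}\right) \left(-297846 - 35972\right) = \left(-24076 - 528\right) \left(-297846 - 35972\right) = \left(-24604\right) \left(-333818\right) = 8213258072$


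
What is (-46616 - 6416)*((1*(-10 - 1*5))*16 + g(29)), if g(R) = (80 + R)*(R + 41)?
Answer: -391906480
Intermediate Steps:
g(R) = (41 + R)*(80 + R) (g(R) = (80 + R)*(41 + R) = (41 + R)*(80 + R))
(-46616 - 6416)*((1*(-10 - 1*5))*16 + g(29)) = (-46616 - 6416)*((1*(-10 - 1*5))*16 + (3280 + 29² + 121*29)) = -53032*((1*(-10 - 5))*16 + (3280 + 841 + 3509)) = -53032*((1*(-15))*16 + 7630) = -53032*(-15*16 + 7630) = -53032*(-240 + 7630) = -53032*7390 = -391906480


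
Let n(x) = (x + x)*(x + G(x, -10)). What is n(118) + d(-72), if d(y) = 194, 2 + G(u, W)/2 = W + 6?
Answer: 25210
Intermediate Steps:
G(u, W) = 8 + 2*W (G(u, W) = -4 + 2*(W + 6) = -4 + 2*(6 + W) = -4 + (12 + 2*W) = 8 + 2*W)
n(x) = 2*x*(-12 + x) (n(x) = (x + x)*(x + (8 + 2*(-10))) = (2*x)*(x + (8 - 20)) = (2*x)*(x - 12) = (2*x)*(-12 + x) = 2*x*(-12 + x))
n(118) + d(-72) = 2*118*(-12 + 118) + 194 = 2*118*106 + 194 = 25016 + 194 = 25210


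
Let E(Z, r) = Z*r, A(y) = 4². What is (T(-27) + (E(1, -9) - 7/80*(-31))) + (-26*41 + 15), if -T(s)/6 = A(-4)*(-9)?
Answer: -15463/80 ≈ -193.29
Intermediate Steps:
A(y) = 16
T(s) = 864 (T(s) = -96*(-9) = -6*(-144) = 864)
(T(-27) + (E(1, -9) - 7/80*(-31))) + (-26*41 + 15) = (864 + (1*(-9) - 7/80*(-31))) + (-26*41 + 15) = (864 + (-9 - 7*1/80*(-31))) + (-1066 + 15) = (864 + (-9 - 7/80*(-31))) - 1051 = (864 + (-9 + 217/80)) - 1051 = (864 - 503/80) - 1051 = 68617/80 - 1051 = -15463/80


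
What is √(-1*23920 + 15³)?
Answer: I*√20545 ≈ 143.34*I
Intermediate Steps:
√(-1*23920 + 15³) = √(-23920 + 3375) = √(-20545) = I*√20545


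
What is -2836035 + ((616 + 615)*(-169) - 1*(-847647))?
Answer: -2196427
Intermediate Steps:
-2836035 + ((616 + 615)*(-169) - 1*(-847647)) = -2836035 + (1231*(-169) + 847647) = -2836035 + (-208039 + 847647) = -2836035 + 639608 = -2196427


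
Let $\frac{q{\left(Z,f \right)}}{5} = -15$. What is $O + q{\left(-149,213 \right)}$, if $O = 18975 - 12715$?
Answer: $6185$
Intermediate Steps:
$O = 6260$ ($O = 18975 - 12715 = 6260$)
$q{\left(Z,f \right)} = -75$ ($q{\left(Z,f \right)} = 5 \left(-15\right) = -75$)
$O + q{\left(-149,213 \right)} = 6260 - 75 = 6185$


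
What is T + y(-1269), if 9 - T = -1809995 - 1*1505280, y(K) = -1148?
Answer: 3314136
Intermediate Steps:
T = 3315284 (T = 9 - (-1809995 - 1*1505280) = 9 - (-1809995 - 1505280) = 9 - 1*(-3315275) = 9 + 3315275 = 3315284)
T + y(-1269) = 3315284 - 1148 = 3314136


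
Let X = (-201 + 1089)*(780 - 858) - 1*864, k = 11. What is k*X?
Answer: -771408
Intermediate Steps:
X = -70128 (X = 888*(-78) - 864 = -69264 - 864 = -70128)
k*X = 11*(-70128) = -771408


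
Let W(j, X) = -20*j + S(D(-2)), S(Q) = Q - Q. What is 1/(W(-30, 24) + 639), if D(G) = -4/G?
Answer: 1/1239 ≈ 0.00080710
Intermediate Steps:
S(Q) = 0
W(j, X) = -20*j (W(j, X) = -20*j + 0 = -20*j)
1/(W(-30, 24) + 639) = 1/(-20*(-30) + 639) = 1/(600 + 639) = 1/1239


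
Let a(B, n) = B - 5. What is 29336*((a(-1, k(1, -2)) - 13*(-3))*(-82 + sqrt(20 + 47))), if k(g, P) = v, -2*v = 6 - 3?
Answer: -79383216 + 968088*sqrt(67) ≈ -7.1459e+7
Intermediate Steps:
v = -3/2 (v = -(6 - 3)/2 = -1/2*3 = -3/2 ≈ -1.5000)
k(g, P) = -3/2
a(B, n) = -5 + B
29336*((a(-1, k(1, -2)) - 13*(-3))*(-82 + sqrt(20 + 47))) = 29336*(((-5 - 1) - 13*(-3))*(-82 + sqrt(20 + 47))) = 29336*((-6 + 39)*(-82 + sqrt(67))) = 29336*(33*(-82 + sqrt(67))) = 29336*(-2706 + 33*sqrt(67)) = -79383216 + 968088*sqrt(67)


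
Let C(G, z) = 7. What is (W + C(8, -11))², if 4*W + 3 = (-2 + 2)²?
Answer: 625/16 ≈ 39.063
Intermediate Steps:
W = -¾ (W = -¾ + (-2 + 2)²/4 = -¾ + (¼)*0² = -¾ + (¼)*0 = -¾ + 0 = -¾ ≈ -0.75000)
(W + C(8, -11))² = (-¾ + 7)² = (25/4)² = 625/16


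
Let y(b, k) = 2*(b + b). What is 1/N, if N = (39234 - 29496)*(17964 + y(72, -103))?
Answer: 1/177737976 ≈ 5.6263e-9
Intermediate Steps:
y(b, k) = 4*b (y(b, k) = 2*(2*b) = 4*b)
N = 177737976 (N = (39234 - 29496)*(17964 + 4*72) = 9738*(17964 + 288) = 9738*18252 = 177737976)
1/N = 1/177737976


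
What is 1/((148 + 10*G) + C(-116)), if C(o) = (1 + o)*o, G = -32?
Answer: 1/13168 ≈ 7.5942e-5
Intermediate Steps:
C(o) = o*(1 + o)
1/((148 + 10*G) + C(-116)) = 1/((148 + 10*(-32)) - 116*(1 - 116)) = 1/((148 - 320) - 116*(-115)) = 1/(-172 + 13340) = 1/13168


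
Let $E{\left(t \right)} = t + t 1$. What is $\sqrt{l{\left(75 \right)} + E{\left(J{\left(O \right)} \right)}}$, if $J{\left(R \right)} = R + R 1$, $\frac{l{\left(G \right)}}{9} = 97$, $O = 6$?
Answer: $\sqrt{897} \approx 29.95$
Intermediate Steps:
$l{\left(G \right)} = 873$ ($l{\left(G \right)} = 9 \cdot 97 = 873$)
$J{\left(R \right)} = 2 R$ ($J{\left(R \right)} = R + R = 2 R$)
$E{\left(t \right)} = 2 t$ ($E{\left(t \right)} = t + t = 2 t$)
$\sqrt{l{\left(75 \right)} + E{\left(J{\left(O \right)} \right)}} = \sqrt{873 + 2 \cdot 2 \cdot 6} = \sqrt{873 + 2 \cdot 12} = \sqrt{873 + 24} = \sqrt{897}$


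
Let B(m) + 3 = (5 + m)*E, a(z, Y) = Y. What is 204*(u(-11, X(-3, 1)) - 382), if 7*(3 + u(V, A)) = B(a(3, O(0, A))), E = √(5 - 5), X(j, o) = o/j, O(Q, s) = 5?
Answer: -550392/7 ≈ -78627.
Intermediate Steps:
E = 0 (E = √0 = 0)
B(m) = -3 (B(m) = -3 + (5 + m)*0 = -3 + 0 = -3)
u(V, A) = -24/7 (u(V, A) = -3 + (⅐)*(-3) = -3 - 3/7 = -24/7)
204*(u(-11, X(-3, 1)) - 382) = 204*(-24/7 - 382) = 204*(-2698/7) = -550392/7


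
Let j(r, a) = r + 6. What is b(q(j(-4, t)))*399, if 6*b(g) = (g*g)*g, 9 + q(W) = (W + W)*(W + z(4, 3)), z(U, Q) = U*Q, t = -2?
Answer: 13808459/2 ≈ 6.9042e+6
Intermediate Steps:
j(r, a) = 6 + r
z(U, Q) = Q*U
q(W) = -9 + 2*W*(12 + W) (q(W) = -9 + (W + W)*(W + 3*4) = -9 + (2*W)*(W + 12) = -9 + (2*W)*(12 + W) = -9 + 2*W*(12 + W))
b(g) = g³/6 (b(g) = ((g*g)*g)/6 = (g²*g)/6 = g³/6)
b(q(j(-4, t)))*399 = ((-9 + 2*(6 - 4)² + 24*(6 - 4))³/6)*399 = ((-9 + 2*2² + 24*2)³/6)*399 = ((-9 + 2*4 + 48)³/6)*399 = ((-9 + 8 + 48)³/6)*399 = ((⅙)*47³)*399 = ((⅙)*103823)*399 = (103823/6)*399 = 13808459/2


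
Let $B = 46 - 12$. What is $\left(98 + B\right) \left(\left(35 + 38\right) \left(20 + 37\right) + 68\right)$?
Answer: $558228$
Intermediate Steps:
$B = 34$
$\left(98 + B\right) \left(\left(35 + 38\right) \left(20 + 37\right) + 68\right) = \left(98 + 34\right) \left(\left(35 + 38\right) \left(20 + 37\right) + 68\right) = 132 \left(73 \cdot 57 + 68\right) = 132 \left(4161 + 68\right) = 132 \cdot 4229 = 558228$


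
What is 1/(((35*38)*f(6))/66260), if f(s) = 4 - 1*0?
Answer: 3313/266 ≈ 12.455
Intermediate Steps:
f(s) = 4 (f(s) = 4 + 0 = 4)
1/(((35*38)*f(6))/66260) = 1/(((35*38)*4)/66260) = 1/((1330*4)*(1/66260)) = 1/(5320*(1/66260)) = 1/(266/3313) = 3313/266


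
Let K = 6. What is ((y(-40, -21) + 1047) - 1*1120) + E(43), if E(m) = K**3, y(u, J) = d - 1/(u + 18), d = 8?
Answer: 3323/22 ≈ 151.05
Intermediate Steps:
y(u, J) = 8 - 1/(18 + u) (y(u, J) = 8 - 1/(u + 18) = 8 - 1/(18 + u))
E(m) = 216 (E(m) = 6**3 = 216)
((y(-40, -21) + 1047) - 1*1120) + E(43) = (((143 + 8*(-40))/(18 - 40) + 1047) - 1*1120) + 216 = (((143 - 320)/(-22) + 1047) - 1120) + 216 = ((-1/22*(-177) + 1047) - 1120) + 216 = ((177/22 + 1047) - 1120) + 216 = (23211/22 - 1120) + 216 = -1429/22 + 216 = 3323/22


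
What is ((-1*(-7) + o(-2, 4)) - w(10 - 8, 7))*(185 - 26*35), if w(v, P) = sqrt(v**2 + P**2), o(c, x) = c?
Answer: -3625 + 725*sqrt(53) ≈ 1653.1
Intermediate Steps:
w(v, P) = sqrt(P**2 + v**2)
((-1*(-7) + o(-2, 4)) - w(10 - 8, 7))*(185 - 26*35) = ((-1*(-7) - 2) - sqrt(7**2 + (10 - 8)**2))*(185 - 26*35) = ((7 - 2) - sqrt(49 + 2**2))*(185 - 910) = (5 - sqrt(49 + 4))*(-725) = (5 - sqrt(53))*(-725) = -3625 + 725*sqrt(53)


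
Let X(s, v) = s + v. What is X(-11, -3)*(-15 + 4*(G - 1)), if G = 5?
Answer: -14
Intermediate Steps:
X(-11, -3)*(-15 + 4*(G - 1)) = (-11 - 3)*(-15 + 4*(5 - 1)) = -14*(-15 + 4*4) = -14*(-15 + 16) = -14*1 = -14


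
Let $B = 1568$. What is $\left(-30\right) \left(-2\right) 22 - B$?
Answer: $-248$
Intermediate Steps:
$\left(-30\right) \left(-2\right) 22 - B = \left(-30\right) \left(-2\right) 22 - 1568 = 60 \cdot 22 - 1568 = 1320 - 1568 = -248$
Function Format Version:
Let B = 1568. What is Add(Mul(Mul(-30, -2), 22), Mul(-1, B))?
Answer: -248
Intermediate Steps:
Add(Mul(Mul(-30, -2), 22), Mul(-1, B)) = Add(Mul(Mul(-30, -2), 22), Mul(-1, 1568)) = Add(Mul(60, 22), -1568) = Add(1320, -1568) = -248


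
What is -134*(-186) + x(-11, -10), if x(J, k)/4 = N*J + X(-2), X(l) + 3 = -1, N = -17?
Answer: 25656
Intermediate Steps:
X(l) = -4 (X(l) = -3 - 1 = -4)
x(J, k) = -16 - 68*J (x(J, k) = 4*(-17*J - 4) = 4*(-4 - 17*J) = -16 - 68*J)
-134*(-186) + x(-11, -10) = -134*(-186) + (-16 - 68*(-11)) = 24924 + (-16 + 748) = 24924 + 732 = 25656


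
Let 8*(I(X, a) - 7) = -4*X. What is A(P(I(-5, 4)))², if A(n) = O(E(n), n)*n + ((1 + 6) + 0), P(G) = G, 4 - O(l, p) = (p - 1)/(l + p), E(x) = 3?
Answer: 3713329/2500 ≈ 1485.3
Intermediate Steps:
I(X, a) = 7 - X/2 (I(X, a) = 7 + (-4*X)/8 = 7 - X/2)
O(l, p) = 4 - (-1 + p)/(l + p) (O(l, p) = 4 - (p - 1)/(l + p) = 4 - (-1 + p)/(l + p))
A(n) = 7 + n*(13 + 3*n)/(3 + n) (A(n) = ((1 + 3*n + 4*3)/(3 + n))*n + ((1 + 6) + 0) = ((1 + 3*n + 12)/(3 + n))*n + (7 + 0) = ((13 + 3*n)/(3 + n))*n + 7 = n*(13 + 3*n)/(3 + n) + 7 = 7 + n*(13 + 3*n)/(3 + n))
A(P(I(-5, 4)))² = ((21 + 3*(7 - ½*(-5))² + 20*(7 - ½*(-5)))/(3 + (7 - ½*(-5))))² = ((21 + 3*(7 + 5/2)² + 20*(7 + 5/2))/(3 + (7 + 5/2)))² = ((21 + 3*(19/2)² + 20*(19/2))/(3 + 19/2))² = ((21 + 3*(361/4) + 190)/(25/2))² = (2*(21 + 1083/4 + 190)/25)² = ((2/25)*(1927/4))² = (1927/50)² = 3713329/2500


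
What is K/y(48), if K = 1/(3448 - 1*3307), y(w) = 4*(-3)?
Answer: -1/1692 ≈ -0.00059102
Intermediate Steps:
y(w) = -12
K = 1/141 (K = 1/(3448 - 3307) = 1/141 ≈ 0.0070922)
K/y(48) = (1/141)/(-12) = (1/141)*(-1/12) = -1/1692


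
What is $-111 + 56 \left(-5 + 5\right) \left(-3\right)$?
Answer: $-111$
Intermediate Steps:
$-111 + 56 \left(-5 + 5\right) \left(-3\right) = -111 + 56 \cdot 0 \left(-3\right) = -111 + 56 \cdot 0 = -111 + 0 = -111$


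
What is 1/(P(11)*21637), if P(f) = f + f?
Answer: 1/476014 ≈ 2.1008e-6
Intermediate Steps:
P(f) = 2*f
1/(P(11)*21637) = 1/((2*11)*21637) = 1/(22*21637) = 1/476014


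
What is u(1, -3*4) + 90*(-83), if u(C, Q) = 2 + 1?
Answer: -7467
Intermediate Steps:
u(C, Q) = 3
u(1, -3*4) + 90*(-83) = 3 + 90*(-83) = 3 - 7470 = -7467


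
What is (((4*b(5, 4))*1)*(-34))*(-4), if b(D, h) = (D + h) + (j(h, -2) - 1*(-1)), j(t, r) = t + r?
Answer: 6528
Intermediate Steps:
j(t, r) = r + t
b(D, h) = -1 + D + 2*h (b(D, h) = (D + h) + ((-2 + h) - 1*(-1)) = (D + h) + ((-2 + h) + 1) = (D + h) + (-1 + h) = -1 + D + 2*h)
(((4*b(5, 4))*1)*(-34))*(-4) = (((4*(-1 + 5 + 2*4))*1)*(-34))*(-4) = (((4*(-1 + 5 + 8))*1)*(-34))*(-4) = (((4*12)*1)*(-34))*(-4) = ((48*1)*(-34))*(-4) = (48*(-34))*(-4) = -1632*(-4) = 6528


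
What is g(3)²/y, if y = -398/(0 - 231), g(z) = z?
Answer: 2079/398 ≈ 5.2236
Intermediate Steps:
y = 398/231 (y = -398/(-231) = -398*(-1/231) = 398/231 ≈ 1.7229)
g(3)²/y = 3²/(398/231) = 9*(231/398) = 2079/398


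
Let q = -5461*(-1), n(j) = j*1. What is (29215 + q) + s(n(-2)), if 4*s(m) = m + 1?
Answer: 138703/4 ≈ 34676.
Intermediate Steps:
n(j) = j
s(m) = ¼ + m/4 (s(m) = (m + 1)/4 = (1 + m)/4 = ¼ + m/4)
q = 5461
(29215 + q) + s(n(-2)) = (29215 + 5461) + (¼ + (¼)*(-2)) = 34676 + (¼ - ½) = 34676 - ¼ = 138703/4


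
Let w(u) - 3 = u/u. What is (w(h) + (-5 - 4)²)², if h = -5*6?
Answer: 7225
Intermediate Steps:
h = -30
w(u) = 4 (w(u) = 3 + u/u = 3 + 1 = 4)
(w(h) + (-5 - 4)²)² = (4 + (-5 - 4)²)² = (4 + (-9)²)² = (4 + 81)² = 85² = 7225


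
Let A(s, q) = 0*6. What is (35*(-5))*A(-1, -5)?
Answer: 0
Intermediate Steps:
A(s, q) = 0
(35*(-5))*A(-1, -5) = (35*(-5))*0 = -175*0 = 0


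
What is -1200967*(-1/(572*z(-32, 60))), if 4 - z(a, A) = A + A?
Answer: -1200967/66352 ≈ -18.100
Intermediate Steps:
z(a, A) = 4 - 2*A (z(a, A) = 4 - (A + A) = 4 - 2*A)
-1200967*(-1/(572*z(-32, 60))) = -1200967*(-1/(572*(4 - 2*60))) = -1200967*(-1/(572*(4 - 120))) = -1200967/((-116*(-572))) = -1200967/66352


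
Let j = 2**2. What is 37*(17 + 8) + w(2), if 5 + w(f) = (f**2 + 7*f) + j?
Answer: 942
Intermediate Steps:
j = 4
w(f) = -1 + f**2 + 7*f (w(f) = -5 + ((f**2 + 7*f) + 4) = -5 + (4 + f**2 + 7*f) = -1 + f**2 + 7*f)
37*(17 + 8) + w(2) = 37*(17 + 8) + (-1 + 2**2 + 7*2) = 37*25 + (-1 + 4 + 14) = 925 + 17 = 942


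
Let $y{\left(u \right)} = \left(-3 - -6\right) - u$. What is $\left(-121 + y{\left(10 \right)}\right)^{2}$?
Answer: $16384$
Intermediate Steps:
$y{\left(u \right)} = 3 - u$ ($y{\left(u \right)} = \left(-3 + 6\right) - u = 3 - u$)
$\left(-121 + y{\left(10 \right)}\right)^{2} = \left(-121 + \left(3 - 10\right)\right)^{2} = \left(-121 - 7\right)^{2} = \left(-128\right)^{2} = 16384$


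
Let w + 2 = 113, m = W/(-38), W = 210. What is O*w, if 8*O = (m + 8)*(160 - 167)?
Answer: -36519/152 ≈ -240.26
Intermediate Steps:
m = -105/19 (m = 210/(-38) = 210*(-1/38) = -105/19 ≈ -5.5263)
w = 111 (w = -2 + 113 = 111)
O = -329/152 (O = ((-105/19 + 8)*(160 - 167))/8 = ((47/19)*(-7))/8 = (⅛)*(-329/19) = -329/152 ≈ -2.1645)
O*w = -329/152*111 = -36519/152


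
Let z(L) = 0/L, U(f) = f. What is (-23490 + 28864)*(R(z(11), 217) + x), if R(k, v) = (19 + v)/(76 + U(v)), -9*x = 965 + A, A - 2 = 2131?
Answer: -4866640660/2637 ≈ -1.8455e+6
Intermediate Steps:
A = 2133 (A = 2 + 2131 = 2133)
z(L) = 0
x = -3098/9 (x = -(965 + 2133)/9 = -⅑*3098 = -3098/9 ≈ -344.22)
R(k, v) = (19 + v)/(76 + v)
(-23490 + 28864)*(R(z(11), 217) + x) = (-23490 + 28864)*((19 + 217)/(76 + 217) - 3098/9) = 5374*(236/293 - 3098/9) = 5374*(-905590/2637) = -4866640660/2637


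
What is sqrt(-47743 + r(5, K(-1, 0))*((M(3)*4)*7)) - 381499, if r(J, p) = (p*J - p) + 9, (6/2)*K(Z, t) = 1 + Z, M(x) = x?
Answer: -381499 + I*sqrt(46987) ≈ -3.815e+5 + 216.76*I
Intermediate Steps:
K(Z, t) = 1/3 + Z/3 (K(Z, t) = (1 + Z)/3 = 1/3 + Z/3)
r(J, p) = 9 - p + J*p (r(J, p) = (J*p - p) + 9 = (-p + J*p) + 9 = 9 - p + J*p)
sqrt(-47743 + r(5, K(-1, 0))*((M(3)*4)*7)) - 381499 = sqrt(-47743 + (9 - (1/3 + (1/3)*(-1)) + 5*(1/3 + (1/3)*(-1)))*((3*4)*7)) - 381499 = sqrt(-47743 + (9 - (1/3 - 1/3) + 5*(1/3 - 1/3))*(12*7)) - 381499 = sqrt(-47743 + (9 - 1*0 + 5*0)*84) - 381499 = sqrt(-47743 + (9 + 0 + 0)*84) - 381499 = sqrt(-47743 + 9*84) - 381499 = sqrt(-47743 + 756) - 381499 = sqrt(-46987) - 381499 = I*sqrt(46987) - 381499 = -381499 + I*sqrt(46987)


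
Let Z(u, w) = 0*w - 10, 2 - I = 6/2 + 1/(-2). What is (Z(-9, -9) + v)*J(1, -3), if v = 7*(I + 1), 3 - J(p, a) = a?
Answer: -39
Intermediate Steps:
I = -½ (I = 2 - (6/2 + 1/(-2)) = 2 - (6*(½) + 1*(-½)) = 2 - (3 - ½) = 2 - 1*5/2 = 2 - 5/2 = -½ ≈ -0.50000)
J(p, a) = 3 - a
v = 7/2 (v = 7*(-½ + 1) = 7*(½) = 7/2 ≈ 3.5000)
Z(u, w) = -10 (Z(u, w) = 0 - 10 = -10)
(Z(-9, -9) + v)*J(1, -3) = (-10 + 7/2)*(3 - 1*(-3)) = -13*(3 + 3)/2 = -13/2*6 = -39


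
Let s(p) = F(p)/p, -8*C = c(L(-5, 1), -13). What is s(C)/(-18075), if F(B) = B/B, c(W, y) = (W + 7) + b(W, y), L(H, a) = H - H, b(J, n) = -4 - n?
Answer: 1/36150 ≈ 2.7663e-5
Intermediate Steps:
L(H, a) = 0
c(W, y) = 3 + W - y (c(W, y) = (W + 7) + (-4 - y) = (7 + W) + (-4 - y) = 3 + W - y)
C = -2 (C = -(3 + 0 - 1*(-13))/8 = -(3 + 0 + 13)/8 = -⅛*16 = -2)
F(B) = 1
s(p) = 1/p
s(C)/(-18075) = 1/(-2*(-18075)) = -½*(-1/18075) = 1/36150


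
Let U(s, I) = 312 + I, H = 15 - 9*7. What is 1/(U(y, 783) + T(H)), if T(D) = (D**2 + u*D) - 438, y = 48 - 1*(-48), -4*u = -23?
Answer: 1/2685 ≈ 0.00037244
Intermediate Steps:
u = 23/4 (u = -1/4*(-23) = 23/4 ≈ 5.7500)
H = -48 (H = 15 - 63 = -48)
y = 96 (y = 48 + 48 = 96)
T(D) = -438 + D**2 + 23*D/4 (T(D) = (D**2 + 23*D/4) - 438 = -438 + D**2 + 23*D/4)
1/(U(y, 783) + T(H)) = 1/((312 + 783) + (-438 + (-48)**2 + (23/4)*(-48))) = 1/(1095 + (-438 + 2304 - 276)) = 1/(1095 + 1590) = 1/2685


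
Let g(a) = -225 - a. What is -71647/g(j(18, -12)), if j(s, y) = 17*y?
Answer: 71647/21 ≈ 3411.8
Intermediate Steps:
-71647/g(j(18, -12)) = -71647/(-225 - 17*(-12)) = -71647/(-225 - 1*(-204)) = -71647/(-225 + 204) = -71647/(-21) = -71647*(-1/21) = 71647/21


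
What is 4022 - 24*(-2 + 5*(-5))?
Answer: 4670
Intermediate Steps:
4022 - 24*(-2 + 5*(-5)) = 4022 - 24*(-2 - 25) = 4022 - 24*(-27) = 4022 + 648 = 4670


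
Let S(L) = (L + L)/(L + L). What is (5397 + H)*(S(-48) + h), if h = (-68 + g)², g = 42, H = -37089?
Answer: -21455484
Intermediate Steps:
h = 676 (h = (-68 + 42)² = (-26)² = 676)
S(L) = 1 (S(L) = (2*L)/((2*L)) = (2*L)*(1/(2*L)) = 1)
(5397 + H)*(S(-48) + h) = (5397 - 37089)*(1 + 676) = -31692*677 = -21455484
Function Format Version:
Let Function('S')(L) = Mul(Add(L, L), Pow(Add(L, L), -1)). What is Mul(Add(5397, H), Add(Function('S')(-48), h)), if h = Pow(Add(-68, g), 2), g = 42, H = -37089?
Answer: -21455484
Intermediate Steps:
h = 676 (h = Pow(Add(-68, 42), 2) = Pow(-26, 2) = 676)
Function('S')(L) = 1 (Function('S')(L) = Mul(Mul(2, L), Pow(Mul(2, L), -1)) = Mul(Mul(2, L), Mul(Rational(1, 2), Pow(L, -1))) = 1)
Mul(Add(5397, H), Add(Function('S')(-48), h)) = Mul(Add(5397, -37089), Add(1, 676)) = Mul(-31692, 677) = -21455484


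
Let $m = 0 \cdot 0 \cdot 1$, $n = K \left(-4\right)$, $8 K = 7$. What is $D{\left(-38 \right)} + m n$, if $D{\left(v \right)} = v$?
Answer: $-38$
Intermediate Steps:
$K = \frac{7}{8}$ ($K = \frac{1}{8} \cdot 7 = \frac{7}{8} \approx 0.875$)
$n = - \frac{7}{2}$ ($n = \frac{7}{8} \left(-4\right) = - \frac{7}{2} \approx -3.5$)
$m = 0$ ($m = 0 \cdot 1 = 0$)
$D{\left(-38 \right)} + m n = -38 + 0 \left(- \frac{7}{2}\right) = -38 + 0 = -38$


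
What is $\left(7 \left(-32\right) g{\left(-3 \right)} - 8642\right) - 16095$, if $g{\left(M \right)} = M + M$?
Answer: $-23393$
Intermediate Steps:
$g{\left(M \right)} = 2 M$
$\left(7 \left(-32\right) g{\left(-3 \right)} - 8642\right) - 16095 = \left(7 \left(-32\right) 2 \left(-3\right) - 8642\right) - 16095 = \left(\left(-224\right) \left(-6\right) - 8642\right) - 16095 = \left(1344 - 8642\right) - 16095 = -7298 - 16095 = -23393$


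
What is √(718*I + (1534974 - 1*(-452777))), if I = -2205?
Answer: √404561 ≈ 636.05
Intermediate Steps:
√(718*I + (1534974 - 1*(-452777))) = √(718*(-2205) + (1534974 - 1*(-452777))) = √(-1583190 + (1534974 + 452777)) = √(-1583190 + 1987751) = √404561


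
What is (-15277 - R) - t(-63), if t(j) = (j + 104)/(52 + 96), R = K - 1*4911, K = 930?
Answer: -1671849/148 ≈ -11296.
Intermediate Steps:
R = -3981 (R = 930 - 1*4911 = 930 - 4911 = -3981)
t(j) = 26/37 + j/148 (t(j) = (104 + j)/148 = (104 + j)*(1/148) = 26/37 + j/148)
(-15277 - R) - t(-63) = (-15277 - 1*(-3981)) - (26/37 + (1/148)*(-63)) = (-15277 + 3981) - (26/37 - 63/148) = -11296 - 1*41/148 = -11296 - 41/148 = -1671849/148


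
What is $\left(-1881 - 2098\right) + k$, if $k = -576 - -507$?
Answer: $-4048$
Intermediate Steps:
$k = -69$ ($k = -576 + 507 = -69$)
$\left(-1881 - 2098\right) + k = \left(-1881 - 2098\right) - 69 = -3979 - 69 = -4048$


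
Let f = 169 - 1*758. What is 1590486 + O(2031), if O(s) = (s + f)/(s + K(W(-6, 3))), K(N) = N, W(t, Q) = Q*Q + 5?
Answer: 3252545312/2045 ≈ 1.5905e+6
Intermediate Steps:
W(t, Q) = 5 + Q² (W(t, Q) = Q² + 5 = 5 + Q²)
f = -589 (f = 169 - 758 = -589)
O(s) = (-589 + s)/(14 + s) (O(s) = (s - 589)/(s + (5 + 3²)) = (-589 + s)/(s + (5 + 9)) = (-589 + s)/(s + 14) = (-589 + s)/(14 + s))
1590486 + O(2031) = 1590486 + (-589 + 2031)/(14 + 2031) = 1590486 + 1442/2045 = 3252545312/2045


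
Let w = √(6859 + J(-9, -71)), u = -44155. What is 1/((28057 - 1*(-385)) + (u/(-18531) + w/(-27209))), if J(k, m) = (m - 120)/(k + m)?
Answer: 578508007293100909730160/16455303191493542329541731049 + 37374060483396*√2744555/16455303191493542329541731049 ≈ 3.5156e-5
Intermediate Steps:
J(k, m) = (-120 + m)/(k + m)
w = √2744555/20 (w = √(6859 + (-120 - 71)/(-9 - 71)) = √(6859 - 191/(-80)) = √(6859 - 1/80*(-191)) = √(6859 + 191/80) = √(548911/80) = √2744555/20 ≈ 82.833)
1/((28057 - 1*(-385)) + (u/(-18531) + w/(-27209))) = 1/((28057 - 1*(-385)) + (-44155/(-18531) + (√2744555/20)/(-27209))) = 1/((28057 + 385) + (-44155*(-1/18531) + (√2744555/20)*(-1/27209))) = 1/(28442 + (44155/18531 - √2744555/544180)) = 1/(527102857/18531 - √2744555/544180)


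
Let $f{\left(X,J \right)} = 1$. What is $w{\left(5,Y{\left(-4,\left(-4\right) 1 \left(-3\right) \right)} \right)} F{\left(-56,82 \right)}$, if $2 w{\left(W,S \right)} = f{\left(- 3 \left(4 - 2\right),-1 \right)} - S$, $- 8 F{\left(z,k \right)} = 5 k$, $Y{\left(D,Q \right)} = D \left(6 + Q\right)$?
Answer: $- \frac{14965}{8} \approx -1870.6$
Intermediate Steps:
$F{\left(z,k \right)} = - \frac{5 k}{8}$
$w{\left(W,S \right)} = \frac{1}{2} - \frac{S}{2}$ ($w{\left(W,S \right)} = \frac{1 - S}{2} = \frac{1}{2} - \frac{S}{2}$)
$w{\left(5,Y{\left(-4,\left(-4\right) 1 \left(-3\right) \right)} \right)} F{\left(-56,82 \right)} = \left(\frac{1}{2} - \frac{\left(-4\right) \left(6 + \left(-4\right) 1 \left(-3\right)\right)}{2}\right) \left(\left(- \frac{5}{8}\right) 82\right) = \left(\frac{1}{2} - \frac{\left(-4\right) \left(6 - -12\right)}{2}\right) \left(- \frac{205}{4}\right) = \left(\frac{1}{2} - \frac{\left(-4\right) \left(6 + 12\right)}{2}\right) \left(- \frac{205}{4}\right) = \left(\frac{1}{2} - \frac{\left(-4\right) 18}{2}\right) \left(- \frac{205}{4}\right) = \left(\frac{1}{2} - -36\right) \left(- \frac{205}{4}\right) = \left(\frac{1}{2} + 36\right) \left(- \frac{205}{4}\right) = \frac{73}{2} \left(- \frac{205}{4}\right) = - \frac{14965}{8}$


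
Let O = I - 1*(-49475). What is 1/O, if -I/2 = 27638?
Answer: -1/5801 ≈ -0.00017238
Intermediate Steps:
I = -55276 (I = -2*27638 = -55276)
O = -5801 (O = -55276 - 1*(-49475) = -55276 + 49475 = -5801)
1/O = 1/(-5801) = -1/5801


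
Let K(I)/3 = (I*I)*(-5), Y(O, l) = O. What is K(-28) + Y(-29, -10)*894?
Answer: -37686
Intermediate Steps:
K(I) = -15*I² (K(I) = 3*((I*I)*(-5)) = 3*(I²*(-5)) = 3*(-5*I²) = -15*I²)
K(-28) + Y(-29, -10)*894 = -15*(-28)² - 29*894 = -15*784 - 25926 = -11760 - 25926 = -37686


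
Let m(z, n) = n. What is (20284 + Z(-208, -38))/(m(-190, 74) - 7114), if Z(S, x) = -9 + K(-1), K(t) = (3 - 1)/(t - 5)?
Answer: -7603/2640 ≈ -2.8799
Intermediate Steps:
K(t) = 2/(-5 + t)
Z(S, x) = -28/3 (Z(S, x) = -9 + 2/(-5 - 1) = -9 + 2/(-6) = -9 + 2*(-1/6) = -9 - 1/3 = -28/3)
(20284 + Z(-208, -38))/(m(-190, 74) - 7114) = (20284 - 28/3)/(74 - 7114) = (60824/3)/(-7040) = (60824/3)*(-1/7040) = -7603/2640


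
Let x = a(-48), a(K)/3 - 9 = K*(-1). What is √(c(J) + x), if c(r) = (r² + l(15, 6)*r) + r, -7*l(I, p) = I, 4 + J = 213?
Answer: 2*√534261/7 ≈ 208.84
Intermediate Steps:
J = 209 (J = -4 + 213 = 209)
l(I, p) = -I/7
a(K) = 27 - 3*K (a(K) = 27 + 3*(K*(-1)) = 27 + 3*(-K) = 27 - 3*K)
c(r) = r² - 8*r/7 (c(r) = (r² + (-⅐*15)*r) + r = (r² - 15*r/7) + r = r² - 8*r/7)
x = 171 (x = 27 - 3*(-48) = 27 + 144 = 171)
√(c(J) + x) = √((⅐)*209*(-8 + 7*209) + 171) = √((⅐)*209*(-8 + 1463) + 171) = √((⅐)*209*1455 + 171) = √(304095/7 + 171) = √(305292/7) = 2*√534261/7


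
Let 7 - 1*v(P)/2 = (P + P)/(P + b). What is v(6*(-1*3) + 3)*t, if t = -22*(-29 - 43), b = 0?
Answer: 15840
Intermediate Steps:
t = 1584 (t = -22*(-72) = 1584)
v(P) = 10 (v(P) = 14 - 2*(P + P)/(P + 0) = 14 - 2*2*P/P = 14 - 2*2 = 14 - 4 = 10)
v(6*(-1*3) + 3)*t = 10*1584 = 15840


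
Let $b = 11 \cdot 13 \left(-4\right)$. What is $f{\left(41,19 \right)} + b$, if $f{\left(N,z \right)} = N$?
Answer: $-531$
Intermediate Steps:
$b = -572$ ($b = 143 \left(-4\right) = -572$)
$f{\left(41,19 \right)} + b = 41 - 572 = -531$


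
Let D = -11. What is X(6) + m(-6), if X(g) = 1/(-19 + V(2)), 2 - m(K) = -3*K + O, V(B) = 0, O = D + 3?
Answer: -153/19 ≈ -8.0526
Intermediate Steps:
O = -8 (O = -11 + 3 = -8)
m(K) = 10 + 3*K (m(K) = 2 - (-3*K - 8) = 2 - (-8 - 3*K) = 2 + (8 + 3*K) = 10 + 3*K)
X(g) = -1/19 (X(g) = 1/(-19 + 0) = 1/(-19) = -1/19)
X(6) + m(-6) = -1/19 + (10 + 3*(-6)) = -1/19 + (10 - 18) = -1/19 - 8 = -153/19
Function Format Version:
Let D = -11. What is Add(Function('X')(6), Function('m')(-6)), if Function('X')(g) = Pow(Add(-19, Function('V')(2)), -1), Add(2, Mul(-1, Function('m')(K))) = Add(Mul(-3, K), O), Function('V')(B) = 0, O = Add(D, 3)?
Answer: Rational(-153, 19) ≈ -8.0526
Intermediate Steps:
O = -8 (O = Add(-11, 3) = -8)
Function('m')(K) = Add(10, Mul(3, K)) (Function('m')(K) = Add(2, Mul(-1, Add(Mul(-3, K), -8))) = Add(2, Mul(-1, Add(-8, Mul(-3, K)))) = Add(2, Add(8, Mul(3, K))) = Add(10, Mul(3, K)))
Function('X')(g) = Rational(-1, 19) (Function('X')(g) = Pow(Add(-19, 0), -1) = Pow(-19, -1) = Rational(-1, 19))
Add(Function('X')(6), Function('m')(-6)) = Add(Rational(-1, 19), Add(10, Mul(3, -6))) = Add(Rational(-1, 19), Add(10, -18)) = Add(Rational(-1, 19), -8) = Rational(-153, 19)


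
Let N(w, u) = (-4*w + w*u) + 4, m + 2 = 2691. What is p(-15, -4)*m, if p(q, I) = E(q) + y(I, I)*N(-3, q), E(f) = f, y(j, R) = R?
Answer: -696451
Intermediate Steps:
m = 2689 (m = -2 + 2691 = 2689)
N(w, u) = 4 - 4*w + u*w (N(w, u) = (-4*w + u*w) + 4 = 4 - 4*w + u*w)
p(q, I) = q + I*(16 - 3*q) (p(q, I) = q + I*(4 - 4*(-3) + q*(-3)) = q + I*(4 + 12 - 3*q) = q + I*(16 - 3*q))
p(-15, -4)*m = (-15 - 4*(16 - 3*(-15)))*2689 = (-15 - 4*(16 + 45))*2689 = (-15 - 4*61)*2689 = (-15 - 244)*2689 = -259*2689 = -696451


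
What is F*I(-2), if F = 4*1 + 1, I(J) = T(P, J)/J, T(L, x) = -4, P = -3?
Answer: 10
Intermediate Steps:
I(J) = -4/J
F = 5 (F = 4 + 1 = 5)
F*I(-2) = 5*(-4/(-2)) = 5*(-4*(-½)) = 5*2 = 10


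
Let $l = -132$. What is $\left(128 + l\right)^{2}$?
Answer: $16$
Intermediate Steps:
$\left(128 + l\right)^{2} = \left(128 - 132\right)^{2} = \left(-4\right)^{2} = 16$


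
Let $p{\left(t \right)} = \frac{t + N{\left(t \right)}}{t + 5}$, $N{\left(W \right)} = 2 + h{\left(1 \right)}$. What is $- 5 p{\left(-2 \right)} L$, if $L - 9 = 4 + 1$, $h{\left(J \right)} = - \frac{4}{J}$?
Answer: $\frac{280}{3} \approx 93.333$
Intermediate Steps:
$N{\left(W \right)} = -2$ ($N{\left(W \right)} = 2 - \frac{4}{1} = 2 - 4 = -2$)
$p{\left(t \right)} = \frac{-2 + t}{5 + t}$ ($p{\left(t \right)} = \frac{t - 2}{t + 5} = \frac{-2 + t}{5 + t}$)
$L = 14$ ($L = 9 + \left(4 + 1\right) = 9 + 5 = 14$)
$- 5 p{\left(-2 \right)} L = - 5 \frac{-2 - 2}{5 - 2} \cdot 14 = - 5 \cdot \frac{1}{3} \left(-4\right) 14 = \left(-5\right) \left(- \frac{4}{3}\right) 14 = \frac{20}{3} \cdot 14 = \frac{280}{3}$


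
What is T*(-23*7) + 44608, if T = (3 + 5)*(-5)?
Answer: 51048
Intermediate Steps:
T = -40 (T = 8*(-5) = -40)
T*(-23*7) + 44608 = -(-920)*7 + 44608 = -40*(-161) + 44608 = 6440 + 44608 = 51048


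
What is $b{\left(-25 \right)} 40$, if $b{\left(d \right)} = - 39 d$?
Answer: $39000$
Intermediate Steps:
$b{\left(-25 \right)} 40 = \left(-39\right) \left(-25\right) 40 = 975 \cdot 40 = 39000$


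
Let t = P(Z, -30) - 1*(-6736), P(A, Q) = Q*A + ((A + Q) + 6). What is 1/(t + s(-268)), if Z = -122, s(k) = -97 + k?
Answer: 1/9885 ≈ 0.00010116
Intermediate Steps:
P(A, Q) = 6 + A + Q + A*Q (P(A, Q) = A*Q + (6 + A + Q) = 6 + A + Q + A*Q)
t = 10250 (t = (6 - 122 - 30 - 122*(-30)) - 1*(-6736) = (6 - 122 - 30 + 3660) + 6736 = 3514 + 6736 = 10250)
1/(t + s(-268)) = 1/(10250 + (-97 - 268)) = 1/(10250 - 365) = 1/9885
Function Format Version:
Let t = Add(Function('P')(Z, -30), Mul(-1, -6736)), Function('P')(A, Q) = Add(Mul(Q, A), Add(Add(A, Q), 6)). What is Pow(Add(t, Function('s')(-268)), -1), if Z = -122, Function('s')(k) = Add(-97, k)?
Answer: Rational(1, 9885) ≈ 0.00010116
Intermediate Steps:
Function('P')(A, Q) = Add(6, A, Q, Mul(A, Q)) (Function('P')(A, Q) = Add(Mul(A, Q), Add(6, A, Q)) = Add(6, A, Q, Mul(A, Q)))
t = 10250 (t = Add(Add(6, -122, -30, Mul(-122, -30)), Mul(-1, -6736)) = Add(Add(6, -122, -30, 3660), 6736) = Add(3514, 6736) = 10250)
Pow(Add(t, Function('s')(-268)), -1) = Pow(Add(10250, Add(-97, -268)), -1) = Pow(Add(10250, -365), -1) = Pow(9885, -1) = Rational(1, 9885)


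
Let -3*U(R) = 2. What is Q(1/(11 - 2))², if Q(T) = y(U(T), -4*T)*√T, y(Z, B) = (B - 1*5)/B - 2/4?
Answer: 2209/144 ≈ 15.340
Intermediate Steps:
U(R) = -⅔ (U(R) = -⅓*2 = -⅔)
y(Z, B) = -½ + (-5 + B)/B (y(Z, B) = (B - 5)/B - 2*¼ = (-5 + B)/B - ½ = -½ + (-5 + B)/B)
Q(T) = -(-10 - 4*T)/(8*√T) (Q(T) = ((-10 - 4*T)/(2*((-4*T))))*√T = ((-1/(4*T))*(-10 - 4*T)/2)*√T = (-(-10 - 4*T)/(8*T))*√T = -(-10 - 4*T)/(8*√T))
Q(1/(11 - 2))² = ((5 + 2/(11 - 2))/(4*√(1/(11 - 2))))² = ((5 + 2/9)/(4*√(1/9)))² = ((5 + 2*(⅑))/(4*9^(-½)))² = ((¼)*3*(5 + 2/9))² = ((¼)*3*(47/9))² = (47/12)² = 2209/144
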